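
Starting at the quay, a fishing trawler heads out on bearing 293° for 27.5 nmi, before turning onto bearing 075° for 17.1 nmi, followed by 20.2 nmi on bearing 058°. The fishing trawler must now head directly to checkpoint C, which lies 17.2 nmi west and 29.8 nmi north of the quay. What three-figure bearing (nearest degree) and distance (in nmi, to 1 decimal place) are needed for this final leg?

Leg 1 (293°, 27.5 nmi): east 27.5 sin 293° = -25.31, north 27.5 cos 293° = 10.75
Leg 2 (075°, 17.1 nmi): east 17.1 sin 75° = 16.52, north 17.1 cos 75° = 4.43
Leg 3 (058°, 20.2 nmi): east 20.2 sin 58° = 17.13, north 20.2 cos 58° = 10.70
Current position: (8.33, 25.88). Target: (-17.2, 29.8). Remaining: Δeast = -25.53, Δnorth = 3.92.
Bearing = atan2(-25.53, 3.92) mod 360° = 278.74°; distance = √((-25.53)² + (3.92)²) = 25.834 nmi.

279°, 25.8 nmi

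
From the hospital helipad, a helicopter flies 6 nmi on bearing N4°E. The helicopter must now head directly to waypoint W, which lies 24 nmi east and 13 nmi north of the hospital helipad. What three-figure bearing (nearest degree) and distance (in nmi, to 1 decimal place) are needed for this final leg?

073°, 24.6 nmi

Leg 1 (N4°E, 6 nmi): east 6 sin 4° = 0.42, north 6 cos 4° = 5.99
Current position: (0.42, 5.99). Target: (24, 13). Remaining: Δeast = 23.58, Δnorth = 7.01.
Bearing = atan2(23.58, 7.01) mod 360° = 73.43°; distance = √((23.58)² + (7.01)²) = 24.603 nmi.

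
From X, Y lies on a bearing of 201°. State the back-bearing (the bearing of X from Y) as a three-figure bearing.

Back-bearing = 201° − 180° = 021°.

021°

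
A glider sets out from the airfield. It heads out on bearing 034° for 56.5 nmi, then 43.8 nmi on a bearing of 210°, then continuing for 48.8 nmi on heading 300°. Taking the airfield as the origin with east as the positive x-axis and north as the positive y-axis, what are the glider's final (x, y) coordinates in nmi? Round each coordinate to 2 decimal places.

(-32.57, 33.31)

Leg 1 (034°, 56.5 nmi): east 56.5 sin 34° = 31.59, north 56.5 cos 34° = 46.84
Leg 2 (210°, 43.8 nmi): east 43.8 sin 210° = -21.90, north 43.8 cos 210° = -37.93
Leg 3 (300°, 48.8 nmi): east 48.8 sin 300° = -42.26, north 48.8 cos 300° = 24.40
Summing: -32.57 nmi east, 33.31 nmi north → (-32.57, 33.31).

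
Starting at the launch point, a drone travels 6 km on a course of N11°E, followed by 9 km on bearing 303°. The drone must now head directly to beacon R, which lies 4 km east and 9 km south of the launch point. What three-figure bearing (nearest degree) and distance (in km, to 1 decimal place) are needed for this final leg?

152°, 22.4 km

Leg 1 (N11°E, 6 km): east 6 sin 11° = 1.14, north 6 cos 11° = 5.89
Leg 2 (303°, 9 km): east 9 sin 303° = -7.55, north 9 cos 303° = 4.90
Current position: (-6.40, 10.79). Target: (4, -9). Remaining: Δeast = 10.40, Δnorth = -19.79.
Bearing = atan2(10.40, -19.79) mod 360° = 152.27°; distance = √((10.40)² + (-19.79)²) = 22.359 km.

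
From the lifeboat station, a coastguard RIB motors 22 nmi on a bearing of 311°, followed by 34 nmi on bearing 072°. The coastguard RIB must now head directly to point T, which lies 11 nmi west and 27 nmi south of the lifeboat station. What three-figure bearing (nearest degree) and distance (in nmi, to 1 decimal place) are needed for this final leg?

207°, 58.4 nmi

Leg 1 (311°, 22 nmi): east 22 sin 311° = -16.60, north 22 cos 311° = 14.43
Leg 2 (072°, 34 nmi): east 34 sin 72° = 32.34, north 34 cos 72° = 10.51
Current position: (15.73, 24.94). Target: (-11, -27). Remaining: Δeast = -26.73, Δnorth = -51.94.
Bearing = atan2(-26.73, -51.94) mod 360° = 207.23°; distance = √((-26.73)² + (-51.94)²) = 58.415 nmi.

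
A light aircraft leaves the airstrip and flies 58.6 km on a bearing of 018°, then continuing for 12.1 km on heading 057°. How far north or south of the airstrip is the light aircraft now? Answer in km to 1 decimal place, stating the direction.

62.3 km north

Leg 1 (018°, 58.6 km): east 58.6 sin 18° = 18.11, north 58.6 cos 18° = 55.73
Leg 2 (057°, 12.1 km): east 12.1 sin 57° = 10.15, north 12.1 cos 57° = 6.59
Net north component: 62.32 km.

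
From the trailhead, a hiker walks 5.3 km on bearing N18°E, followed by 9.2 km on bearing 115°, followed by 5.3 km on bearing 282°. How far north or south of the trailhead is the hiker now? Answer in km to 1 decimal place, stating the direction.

2.3 km north

Leg 1 (N18°E, 5.3 km): east 5.3 sin 18° = 1.64, north 5.3 cos 18° = 5.04
Leg 2 (115°, 9.2 km): east 9.2 sin 115° = 8.34, north 9.2 cos 115° = -3.89
Leg 3 (282°, 5.3 km): east 5.3 sin 282° = -5.18, north 5.3 cos 282° = 1.10
Net north component: 2.25 km.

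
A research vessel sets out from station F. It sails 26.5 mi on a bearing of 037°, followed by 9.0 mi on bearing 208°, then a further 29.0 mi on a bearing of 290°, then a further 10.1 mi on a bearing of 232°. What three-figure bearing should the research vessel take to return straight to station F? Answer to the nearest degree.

Leg 1 (037°, 26.5 mi): east 26.5 sin 37° = 15.95, north 26.5 cos 37° = 21.16
Leg 2 (208°, 9.0 mi): east 9.0 sin 208° = -4.23, north 9.0 cos 208° = -7.95
Leg 3 (290°, 29.0 mi): east 29.0 sin 290° = -27.25, north 29.0 cos 290° = 9.92
Leg 4 (232°, 10.1 mi): east 10.1 sin 232° = -7.96, north 10.1 cos 232° = -6.22
Net displacement: -23.49 east, 16.92 north. Direction back to start is (23.49, -16.92): bearing = atan2(23.49, -16.92) mod 360° = 125.77° ≈ 126°.

126°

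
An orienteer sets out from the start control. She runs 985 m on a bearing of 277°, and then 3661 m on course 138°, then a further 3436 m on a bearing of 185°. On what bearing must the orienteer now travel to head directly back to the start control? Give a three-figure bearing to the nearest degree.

Leg 1 (277°, 985 m): east 985 sin 277° = -977.66, north 985 cos 277° = 120.04
Leg 2 (138°, 3661 m): east 3661 sin 138° = 2449.69, north 3661 cos 138° = -2720.65
Leg 3 (185°, 3436 m): east 3436 sin 185° = -299.47, north 3436 cos 185° = -3422.92
Net displacement: 1172.56 east, -6023.54 north. Direction back to start is (-1172.56, 6023.54): bearing = atan2(-1172.56, 6023.54) mod 360° = 348.98° ≈ 349°.

349°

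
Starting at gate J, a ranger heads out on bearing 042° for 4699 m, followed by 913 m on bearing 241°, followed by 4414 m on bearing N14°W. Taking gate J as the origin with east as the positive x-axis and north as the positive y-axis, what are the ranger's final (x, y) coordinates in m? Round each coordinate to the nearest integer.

(1278, 7332)

Leg 1 (042°, 4699 m): east 4699 sin 42° = 3144.24, north 4699 cos 42° = 3492.04
Leg 2 (241°, 913 m): east 913 sin 241° = -798.53, north 913 cos 241° = -442.63
Leg 3 (N14°W, 4414 m): east 4414 sin 346° = -1067.84, north 4414 cos 346° = 4282.89
Summing: 1277.87 m east, 7332.29 m north → (1278, 7332).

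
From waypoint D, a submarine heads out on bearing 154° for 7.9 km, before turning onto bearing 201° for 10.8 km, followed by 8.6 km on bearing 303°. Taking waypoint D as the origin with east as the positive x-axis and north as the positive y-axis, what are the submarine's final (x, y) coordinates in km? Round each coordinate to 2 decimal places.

Leg 1 (154°, 7.9 km): east 7.9 sin 154° = 3.46, north 7.9 cos 154° = -7.10
Leg 2 (201°, 10.8 km): east 10.8 sin 201° = -3.87, north 10.8 cos 201° = -10.08
Leg 3 (303°, 8.6 km): east 8.6 sin 303° = -7.21, north 8.6 cos 303° = 4.68
Summing: -7.62 km east, -12.50 km north → (-7.62, -12.50).

(-7.62, -12.50)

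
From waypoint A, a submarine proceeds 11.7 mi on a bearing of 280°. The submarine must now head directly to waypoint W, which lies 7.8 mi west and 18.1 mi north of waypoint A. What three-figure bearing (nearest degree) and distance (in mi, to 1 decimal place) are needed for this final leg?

Leg 1 (280°, 11.7 mi): east 11.7 sin 280° = -11.52, north 11.7 cos 280° = 2.03
Current position: (-11.52, 2.03). Target: (-7.8, 18.1). Remaining: Δeast = 3.72, Δnorth = 16.07.
Bearing = atan2(3.72, 16.07) mod 360° = 13.04°; distance = √((3.72)² + (16.07)²) = 16.494 mi.

013°, 16.5 mi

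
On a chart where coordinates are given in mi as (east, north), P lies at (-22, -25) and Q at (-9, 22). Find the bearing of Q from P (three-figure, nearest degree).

015°

Δeast = -9 − -22 = 13.00; Δnorth = 22 − -25 = 47.00.
Bearing = atan2(Δeast, Δnorth) mod 360° = 15.46° ≈ 015°.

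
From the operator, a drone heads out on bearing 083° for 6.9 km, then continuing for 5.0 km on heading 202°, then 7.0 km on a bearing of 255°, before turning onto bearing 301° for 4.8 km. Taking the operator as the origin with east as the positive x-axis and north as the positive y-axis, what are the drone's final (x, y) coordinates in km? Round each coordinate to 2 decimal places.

Leg 1 (083°, 6.9 km): east 6.9 sin 83° = 6.85, north 6.9 cos 83° = 0.84
Leg 2 (202°, 5.0 km): east 5.0 sin 202° = -1.87, north 5.0 cos 202° = -4.64
Leg 3 (255°, 7.0 km): east 7.0 sin 255° = -6.76, north 7.0 cos 255° = -1.81
Leg 4 (301°, 4.8 km): east 4.8 sin 301° = -4.11, north 4.8 cos 301° = 2.47
Summing: -5.90 km east, -3.13 km north → (-5.90, -3.13).

(-5.90, -3.13)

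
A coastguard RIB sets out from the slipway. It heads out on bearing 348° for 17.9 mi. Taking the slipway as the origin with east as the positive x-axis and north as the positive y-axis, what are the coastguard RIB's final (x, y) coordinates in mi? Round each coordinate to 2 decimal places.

(-3.72, 17.51)

Leg 1 (348°, 17.9 mi): east 17.9 sin 348° = -3.72, north 17.9 cos 348° = 17.51
Summing: -3.72 mi east, 17.51 mi north → (-3.72, 17.51).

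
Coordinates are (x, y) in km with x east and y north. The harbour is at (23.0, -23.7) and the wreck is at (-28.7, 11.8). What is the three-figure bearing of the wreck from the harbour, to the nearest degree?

Δeast = -28.7 − 23.0 = -51.70; Δnorth = 11.8 − -23.7 = 35.50.
Bearing = atan2(Δeast, Δnorth) mod 360° = 304.48° ≈ 304°.

304°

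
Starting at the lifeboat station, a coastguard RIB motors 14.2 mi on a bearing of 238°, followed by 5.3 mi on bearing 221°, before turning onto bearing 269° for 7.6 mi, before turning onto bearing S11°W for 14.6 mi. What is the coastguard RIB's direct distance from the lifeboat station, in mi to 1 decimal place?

36.7 mi

Leg 1 (238°, 14.2 mi): east 14.2 sin 238° = -12.04, north 14.2 cos 238° = -7.52
Leg 2 (221°, 5.3 mi): east 5.3 sin 221° = -3.48, north 5.3 cos 221° = -4.00
Leg 3 (269°, 7.6 mi): east 7.6 sin 269° = -7.60, north 7.6 cos 269° = -0.13
Leg 4 (S11°W, 14.6 mi): east 14.6 sin 191° = -2.79, north 14.6 cos 191° = -14.33
Net: -25.90 east, -25.99 north. Distance = √((-25.90)² + (-25.99)²) = 36.694 mi.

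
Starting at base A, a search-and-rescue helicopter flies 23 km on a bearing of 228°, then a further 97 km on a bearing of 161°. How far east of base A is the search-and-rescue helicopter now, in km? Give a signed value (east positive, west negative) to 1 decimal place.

14.5 km

Leg 1 (228°, 23 km): east 23 sin 228° = -17.09, north 23 cos 228° = -15.39
Leg 2 (161°, 97 km): east 97 sin 161° = 31.58, north 97 cos 161° = -91.72
Net east component: 14.49 km.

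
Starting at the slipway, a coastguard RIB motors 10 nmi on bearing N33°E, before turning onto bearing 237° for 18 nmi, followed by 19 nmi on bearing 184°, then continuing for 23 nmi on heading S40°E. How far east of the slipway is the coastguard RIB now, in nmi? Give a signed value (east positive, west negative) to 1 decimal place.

Leg 1 (N33°E, 10 nmi): east 10 sin 33° = 5.45, north 10 cos 33° = 8.39
Leg 2 (237°, 18 nmi): east 18 sin 237° = -15.10, north 18 cos 237° = -9.80
Leg 3 (184°, 19 nmi): east 19 sin 184° = -1.33, north 19 cos 184° = -18.95
Leg 4 (S40°E, 23 nmi): east 23 sin 140° = 14.78, north 23 cos 140° = -17.62
Net east component: 3.81 nmi.

3.8 nmi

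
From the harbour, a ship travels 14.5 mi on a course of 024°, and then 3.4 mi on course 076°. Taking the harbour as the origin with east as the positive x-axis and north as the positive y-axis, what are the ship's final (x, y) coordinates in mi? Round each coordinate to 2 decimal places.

(9.20, 14.07)

Leg 1 (024°, 14.5 mi): east 14.5 sin 24° = 5.90, north 14.5 cos 24° = 13.25
Leg 2 (076°, 3.4 mi): east 3.4 sin 76° = 3.30, north 3.4 cos 76° = 0.82
Summing: 9.20 mi east, 14.07 mi north → (9.20, 14.07).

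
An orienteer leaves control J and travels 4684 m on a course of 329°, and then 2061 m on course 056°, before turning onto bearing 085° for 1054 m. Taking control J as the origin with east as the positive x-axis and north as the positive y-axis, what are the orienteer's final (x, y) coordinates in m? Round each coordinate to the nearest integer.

(346, 5259)

Leg 1 (329°, 4684 m): east 4684 sin 329° = -2412.44, north 4684 cos 329° = 4014.97
Leg 2 (056°, 2061 m): east 2061 sin 56° = 1708.65, north 2061 cos 56° = 1152.50
Leg 3 (085°, 1054 m): east 1054 sin 85° = 1049.99, north 1054 cos 85° = 91.86
Summing: 346.20 m east, 5259.33 m north → (346, 5259).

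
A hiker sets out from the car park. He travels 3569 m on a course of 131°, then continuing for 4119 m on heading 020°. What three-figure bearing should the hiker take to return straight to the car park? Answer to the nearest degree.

250°

Leg 1 (131°, 3569 m): east 3569 sin 131° = 2693.56, north 3569 cos 131° = -2341.47
Leg 2 (020°, 4119 m): east 4119 sin 20° = 1408.78, north 4119 cos 20° = 3870.59
Net displacement: 4102.34 east, 1529.12 north. Direction back to start is (-4102.34, -1529.12): bearing = atan2(-4102.34, -1529.12) mod 360° = 249.56° ≈ 250°.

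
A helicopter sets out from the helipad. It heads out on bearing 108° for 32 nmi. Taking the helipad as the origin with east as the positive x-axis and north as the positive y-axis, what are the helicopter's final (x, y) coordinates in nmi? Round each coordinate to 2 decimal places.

(30.43, -9.89)

Leg 1 (108°, 32 nmi): east 32 sin 108° = 30.43, north 32 cos 108° = -9.89
Summing: 30.43 nmi east, -9.89 nmi north → (30.43, -9.89).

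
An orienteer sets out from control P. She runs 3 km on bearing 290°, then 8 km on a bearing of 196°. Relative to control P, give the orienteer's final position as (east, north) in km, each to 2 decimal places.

(-5.02, -6.66)

Leg 1 (290°, 3 km): east 3 sin 290° = -2.82, north 3 cos 290° = 1.03
Leg 2 (196°, 8 km): east 8 sin 196° = -2.21, north 8 cos 196° = -7.69
Summing: -5.02 km east, -6.66 km north → (-5.02, -6.66).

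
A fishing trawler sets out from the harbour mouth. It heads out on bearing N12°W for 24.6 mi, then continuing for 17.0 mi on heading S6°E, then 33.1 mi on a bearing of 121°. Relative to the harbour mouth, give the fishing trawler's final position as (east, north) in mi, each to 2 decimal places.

(25.03, -9.89)

Leg 1 (N12°W, 24.6 mi): east 24.6 sin 348° = -5.11, north 24.6 cos 348° = 24.06
Leg 2 (S6°E, 17.0 mi): east 17.0 sin 174° = 1.78, north 17.0 cos 174° = -16.91
Leg 3 (121°, 33.1 mi): east 33.1 sin 121° = 28.37, north 33.1 cos 121° = -17.05
Summing: 25.03 mi east, -9.89 mi north → (25.03, -9.89).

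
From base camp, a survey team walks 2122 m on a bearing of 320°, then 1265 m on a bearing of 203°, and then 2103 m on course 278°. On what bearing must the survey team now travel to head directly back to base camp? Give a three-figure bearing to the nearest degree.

101°

Leg 1 (320°, 2122 m): east 2122 sin 320° = -1364.00, north 2122 cos 320° = 1625.55
Leg 2 (203°, 1265 m): east 1265 sin 203° = -494.27, north 1265 cos 203° = -1164.44
Leg 3 (278°, 2103 m): east 2103 sin 278° = -2082.53, north 2103 cos 278° = 292.68
Net displacement: -3940.80 east, 753.79 north. Direction back to start is (3940.80, -753.79): bearing = atan2(3940.80, -753.79) mod 360° = 100.83° ≈ 101°.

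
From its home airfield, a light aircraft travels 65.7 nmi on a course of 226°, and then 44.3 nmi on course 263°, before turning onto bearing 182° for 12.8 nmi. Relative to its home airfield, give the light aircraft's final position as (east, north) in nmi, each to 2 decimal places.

(-91.68, -63.83)

Leg 1 (226°, 65.7 nmi): east 65.7 sin 226° = -47.26, north 65.7 cos 226° = -45.64
Leg 2 (263°, 44.3 nmi): east 44.3 sin 263° = -43.97, north 44.3 cos 263° = -5.40
Leg 3 (182°, 12.8 nmi): east 12.8 sin 182° = -0.45, north 12.8 cos 182° = -12.79
Summing: -91.68 nmi east, -63.83 nmi north → (-91.68, -63.83).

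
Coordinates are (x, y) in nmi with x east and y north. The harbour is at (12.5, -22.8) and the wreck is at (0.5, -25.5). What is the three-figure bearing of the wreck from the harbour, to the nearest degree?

Δeast = 0.5 − 12.5 = -12.00; Δnorth = -25.5 − -22.8 = -2.70.
Bearing = atan2(Δeast, Δnorth) mod 360° = 257.32° ≈ 257°.

257°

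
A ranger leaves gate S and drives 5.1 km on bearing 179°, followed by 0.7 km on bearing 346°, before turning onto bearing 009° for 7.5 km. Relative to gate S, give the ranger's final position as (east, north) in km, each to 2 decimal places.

(1.09, 2.99)

Leg 1 (179°, 5.1 km): east 5.1 sin 179° = 0.09, north 5.1 cos 179° = -5.10
Leg 2 (346°, 0.7 km): east 0.7 sin 346° = -0.17, north 0.7 cos 346° = 0.68
Leg 3 (009°, 7.5 km): east 7.5 sin 9° = 1.17, north 7.5 cos 9° = 7.41
Summing: 1.09 km east, 2.99 km north → (1.09, 2.99).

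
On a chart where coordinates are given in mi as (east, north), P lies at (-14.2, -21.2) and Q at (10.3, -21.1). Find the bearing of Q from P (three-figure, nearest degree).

Δeast = 10.3 − -14.2 = 24.50; Δnorth = -21.1 − -21.2 = 0.10.
Bearing = atan2(Δeast, Δnorth) mod 360° = 89.77° ≈ 090°.

090°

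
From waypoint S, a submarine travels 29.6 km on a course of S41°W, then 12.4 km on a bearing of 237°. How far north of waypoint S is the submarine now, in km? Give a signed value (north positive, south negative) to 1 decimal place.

-29.1 km

Leg 1 (S41°W, 29.6 km): east 29.6 sin 221° = -19.42, north 29.6 cos 221° = -22.34
Leg 2 (237°, 12.4 km): east 12.4 sin 237° = -10.40, north 12.4 cos 237° = -6.75
Net north component: -29.09 km.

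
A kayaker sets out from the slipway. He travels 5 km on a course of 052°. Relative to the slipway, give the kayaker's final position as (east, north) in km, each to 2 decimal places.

Leg 1 (052°, 5 km): east 5 sin 52° = 3.94, north 5 cos 52° = 3.08
Summing: 3.94 km east, 3.08 km north → (3.94, 3.08).

(3.94, 3.08)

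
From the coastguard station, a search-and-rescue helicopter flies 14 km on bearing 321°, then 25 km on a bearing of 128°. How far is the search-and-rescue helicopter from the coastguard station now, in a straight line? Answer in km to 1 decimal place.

Leg 1 (321°, 14 km): east 14 sin 321° = -8.81, north 14 cos 321° = 10.88
Leg 2 (128°, 25 km): east 25 sin 128° = 19.70, north 25 cos 128° = -15.39
Net: 10.89 east, -4.51 north. Distance = √((10.89)² + (-4.51)²) = 11.787 km.

11.8 km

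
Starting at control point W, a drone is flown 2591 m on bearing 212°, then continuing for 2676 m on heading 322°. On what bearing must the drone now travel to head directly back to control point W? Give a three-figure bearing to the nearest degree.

Leg 1 (212°, 2591 m): east 2591 sin 212° = -1373.02, north 2591 cos 212° = -2197.29
Leg 2 (322°, 2676 m): east 2676 sin 322° = -1647.51, north 2676 cos 322° = 2108.72
Net displacement: -3020.53 east, -88.58 north. Direction back to start is (3020.53, 88.58): bearing = atan2(3020.53, 88.58) mod 360° = 88.32° ≈ 088°.

088°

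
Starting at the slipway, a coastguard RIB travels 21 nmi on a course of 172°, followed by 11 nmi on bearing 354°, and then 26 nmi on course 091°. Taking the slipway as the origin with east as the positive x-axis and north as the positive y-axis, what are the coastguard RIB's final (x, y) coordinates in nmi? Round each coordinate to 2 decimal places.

(27.77, -10.31)

Leg 1 (172°, 21 nmi): east 21 sin 172° = 2.92, north 21 cos 172° = -20.80
Leg 2 (354°, 11 nmi): east 11 sin 354° = -1.15, north 11 cos 354° = 10.94
Leg 3 (091°, 26 nmi): east 26 sin 91° = 26.00, north 26 cos 91° = -0.45
Summing: 27.77 nmi east, -10.31 nmi north → (27.77, -10.31).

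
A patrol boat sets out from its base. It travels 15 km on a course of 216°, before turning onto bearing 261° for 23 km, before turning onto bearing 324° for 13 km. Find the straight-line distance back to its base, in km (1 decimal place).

Leg 1 (216°, 15 km): east 15 sin 216° = -8.82, north 15 cos 216° = -12.14
Leg 2 (261°, 23 km): east 23 sin 261° = -22.72, north 23 cos 261° = -3.60
Leg 3 (324°, 13 km): east 13 sin 324° = -7.64, north 13 cos 324° = 10.52
Net: -39.17 east, -5.22 north. Distance = √((-39.17)² + (-5.22)²) = 39.521 km.

39.5 km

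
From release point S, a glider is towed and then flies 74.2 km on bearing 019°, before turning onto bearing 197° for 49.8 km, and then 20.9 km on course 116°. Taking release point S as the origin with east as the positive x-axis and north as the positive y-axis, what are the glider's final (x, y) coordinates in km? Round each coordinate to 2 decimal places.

(28.38, 13.37)

Leg 1 (019°, 74.2 km): east 74.2 sin 19° = 24.16, north 74.2 cos 19° = 70.16
Leg 2 (197°, 49.8 km): east 49.8 sin 197° = -14.56, north 49.8 cos 197° = -47.62
Leg 3 (116°, 20.9 km): east 20.9 sin 116° = 18.78, north 20.9 cos 116° = -9.16
Summing: 28.38 km east, 13.37 km north → (28.38, 13.37).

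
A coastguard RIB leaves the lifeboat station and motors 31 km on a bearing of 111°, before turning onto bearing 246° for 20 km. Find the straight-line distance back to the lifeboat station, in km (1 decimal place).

22.0 km

Leg 1 (111°, 31 km): east 31 sin 111° = 28.94, north 31 cos 111° = -11.11
Leg 2 (246°, 20 km): east 20 sin 246° = -18.27, north 20 cos 246° = -8.13
Net: 10.67 east, -19.24 north. Distance = √((10.67)² + (-19.24)²) = 22.004 km.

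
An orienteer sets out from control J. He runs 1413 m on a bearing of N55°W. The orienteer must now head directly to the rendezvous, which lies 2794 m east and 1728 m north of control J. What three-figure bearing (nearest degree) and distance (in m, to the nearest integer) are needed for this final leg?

077°, 4057 m

Leg 1 (N55°W, 1413 m): east 1413 sin 305° = -1157.46, north 1413 cos 305° = 810.46
Current position: (-1157.46, 810.46). Target: (2794, 1728). Remaining: Δeast = 3951.46, Δnorth = 917.54.
Bearing = atan2(3951.46, 917.54) mod 360° = 76.93°; distance = √((3951.46)² + (917.54)²) = 4056.590 m.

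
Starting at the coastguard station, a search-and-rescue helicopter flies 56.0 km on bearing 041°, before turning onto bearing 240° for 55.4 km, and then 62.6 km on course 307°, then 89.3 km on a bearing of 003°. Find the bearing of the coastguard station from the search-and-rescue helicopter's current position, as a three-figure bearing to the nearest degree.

158°

Leg 1 (041°, 56.0 km): east 56.0 sin 41° = 36.74, north 56.0 cos 41° = 42.26
Leg 2 (240°, 55.4 km): east 55.4 sin 240° = -47.98, north 55.4 cos 240° = -27.70
Leg 3 (307°, 62.6 km): east 62.6 sin 307° = -49.99, north 62.6 cos 307° = 37.67
Leg 4 (003°, 89.3 km): east 89.3 sin 3° = 4.67, north 89.3 cos 3° = 89.18
Net displacement: -56.56 east, 141.41 north. Direction back to start is (56.56, -141.41): bearing = atan2(56.56, -141.41) mod 360° = 158.20° ≈ 158°.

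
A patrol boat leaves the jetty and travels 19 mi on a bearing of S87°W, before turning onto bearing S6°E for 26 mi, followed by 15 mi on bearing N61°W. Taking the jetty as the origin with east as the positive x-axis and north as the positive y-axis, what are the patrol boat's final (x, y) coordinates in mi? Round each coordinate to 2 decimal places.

(-29.38, -19.58)

Leg 1 (S87°W, 19 mi): east 19 sin 267° = -18.97, north 19 cos 267° = -0.99
Leg 2 (S6°E, 26 mi): east 26 sin 174° = 2.72, north 26 cos 174° = -25.86
Leg 3 (N61°W, 15 mi): east 15 sin 299° = -13.12, north 15 cos 299° = 7.27
Summing: -29.38 mi east, -19.58 mi north → (-29.38, -19.58).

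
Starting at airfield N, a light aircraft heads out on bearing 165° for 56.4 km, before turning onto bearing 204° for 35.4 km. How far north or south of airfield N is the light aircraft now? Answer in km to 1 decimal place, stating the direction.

Leg 1 (165°, 56.4 km): east 56.4 sin 165° = 14.60, north 56.4 cos 165° = -54.48
Leg 2 (204°, 35.4 km): east 35.4 sin 204° = -14.40, north 35.4 cos 204° = -32.34
Net north component: -86.82 km.

86.8 km south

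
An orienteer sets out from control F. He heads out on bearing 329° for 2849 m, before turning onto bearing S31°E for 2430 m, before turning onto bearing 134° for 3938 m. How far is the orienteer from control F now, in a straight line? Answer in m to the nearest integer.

3535 m

Leg 1 (329°, 2849 m): east 2849 sin 329° = -1467.34, north 2849 cos 329° = 2442.07
Leg 2 (S31°E, 2430 m): east 2430 sin 149° = 1251.54, north 2430 cos 149° = -2082.92
Leg 3 (134°, 3938 m): east 3938 sin 134° = 2832.76, north 3938 cos 134° = -2735.56
Net: 2616.96 east, -2376.41 north. Distance = √((2616.96)² + (-2376.41)²) = 3534.941 m.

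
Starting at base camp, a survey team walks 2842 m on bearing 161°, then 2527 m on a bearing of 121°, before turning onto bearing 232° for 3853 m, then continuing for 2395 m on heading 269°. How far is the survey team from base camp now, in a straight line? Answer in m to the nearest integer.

6817 m

Leg 1 (161°, 2842 m): east 2842 sin 161° = 925.26, north 2842 cos 161° = -2687.16
Leg 2 (121°, 2527 m): east 2527 sin 121° = 2166.06, north 2527 cos 121° = -1301.50
Leg 3 (232°, 3853 m): east 3853 sin 232° = -3036.21, north 3853 cos 232° = -2372.14
Leg 4 (269°, 2395 m): east 2395 sin 269° = -2394.64, north 2395 cos 269° = -41.80
Net: -2339.51 east, -6402.61 north. Distance = √((-2339.51)² + (-6402.61)²) = 6816.649 m.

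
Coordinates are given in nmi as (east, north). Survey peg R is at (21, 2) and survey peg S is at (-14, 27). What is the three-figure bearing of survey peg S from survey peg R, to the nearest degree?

306°

Δeast = -14 − 21 = -35.00; Δnorth = 27 − 2 = 25.00.
Bearing = atan2(Δeast, Δnorth) mod 360° = 305.54° ≈ 306°.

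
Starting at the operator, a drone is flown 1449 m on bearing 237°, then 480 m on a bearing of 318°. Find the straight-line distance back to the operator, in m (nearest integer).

1596 m

Leg 1 (237°, 1449 m): east 1449 sin 237° = -1215.23, north 1449 cos 237° = -789.18
Leg 2 (318°, 480 m): east 480 sin 318° = -321.18, north 480 cos 318° = 356.71
Net: -1536.42 east, -432.47 north. Distance = √((-1536.42)² + (-432.47)²) = 1596.123 m.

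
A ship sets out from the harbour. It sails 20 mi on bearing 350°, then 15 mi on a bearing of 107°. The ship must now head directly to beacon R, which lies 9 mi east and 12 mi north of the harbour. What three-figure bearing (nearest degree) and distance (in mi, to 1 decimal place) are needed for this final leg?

Leg 1 (350°, 20 mi): east 20 sin 350° = -3.47, north 20 cos 350° = 19.70
Leg 2 (107°, 15 mi): east 15 sin 107° = 14.34, north 15 cos 107° = -4.39
Current position: (10.87, 15.31). Target: (9, 12). Remaining: Δeast = -1.87, Δnorth = -3.31.
Bearing = atan2(-1.87, -3.31) mod 360° = 209.48°; distance = √((-1.87)² + (-3.31)²) = 3.803 mi.

209°, 3.8 mi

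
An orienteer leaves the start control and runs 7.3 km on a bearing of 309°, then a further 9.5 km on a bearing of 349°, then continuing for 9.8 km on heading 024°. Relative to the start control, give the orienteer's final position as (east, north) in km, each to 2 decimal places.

Leg 1 (309°, 7.3 km): east 7.3 sin 309° = -5.67, north 7.3 cos 309° = 4.59
Leg 2 (349°, 9.5 km): east 9.5 sin 349° = -1.81, north 9.5 cos 349° = 9.33
Leg 3 (024°, 9.8 km): east 9.8 sin 24° = 3.99, north 9.8 cos 24° = 8.95
Summing: -3.50 km east, 22.87 km north → (-3.50, 22.87).

(-3.50, 22.87)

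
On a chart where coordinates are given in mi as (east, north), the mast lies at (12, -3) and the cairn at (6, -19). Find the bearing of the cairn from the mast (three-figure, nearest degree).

Δeast = 6 − 12 = -6.00; Δnorth = -19 − -3 = -16.00.
Bearing = atan2(Δeast, Δnorth) mod 360° = 200.56° ≈ 201°.

201°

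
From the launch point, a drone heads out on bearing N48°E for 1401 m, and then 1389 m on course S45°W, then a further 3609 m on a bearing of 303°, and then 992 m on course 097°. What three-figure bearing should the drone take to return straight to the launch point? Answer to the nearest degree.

Leg 1 (N48°E, 1401 m): east 1401 sin 48° = 1041.15, north 1401 cos 48° = 937.45
Leg 2 (S45°W, 1389 m): east 1389 sin 225° = -982.17, north 1389 cos 225° = -982.17
Leg 3 (303°, 3609 m): east 3609 sin 303° = -3026.76, north 3609 cos 303° = 1965.60
Leg 4 (097°, 992 m): east 992 sin 97° = 984.61, north 992 cos 97° = -120.89
Net displacement: -1983.18 east, 1799.99 north. Direction back to start is (1983.18, -1799.99): bearing = atan2(1983.18, -1799.99) mod 360° = 132.23° ≈ 132°.

132°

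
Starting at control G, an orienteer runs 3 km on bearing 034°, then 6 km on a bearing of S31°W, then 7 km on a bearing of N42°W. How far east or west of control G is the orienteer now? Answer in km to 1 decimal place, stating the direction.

6.1 km west

Leg 1 (034°, 3 km): east 3 sin 34° = 1.68, north 3 cos 34° = 2.49
Leg 2 (S31°W, 6 km): east 6 sin 211° = -3.09, north 6 cos 211° = -5.14
Leg 3 (N42°W, 7 km): east 7 sin 318° = -4.68, north 7 cos 318° = 5.20
Net east component: -6.10 km.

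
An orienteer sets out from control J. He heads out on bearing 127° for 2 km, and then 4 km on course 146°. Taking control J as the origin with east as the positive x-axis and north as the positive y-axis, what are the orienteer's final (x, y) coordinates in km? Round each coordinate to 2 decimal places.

Leg 1 (127°, 2 km): east 2 sin 127° = 1.60, north 2 cos 127° = -1.20
Leg 2 (146°, 4 km): east 4 sin 146° = 2.24, north 4 cos 146° = -3.32
Summing: 3.83 km east, -4.52 km north → (3.83, -4.52).

(3.83, -4.52)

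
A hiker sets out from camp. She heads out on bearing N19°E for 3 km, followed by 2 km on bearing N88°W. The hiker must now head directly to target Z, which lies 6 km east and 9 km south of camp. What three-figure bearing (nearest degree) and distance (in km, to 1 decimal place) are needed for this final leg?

Leg 1 (N19°E, 3 km): east 3 sin 19° = 0.98, north 3 cos 19° = 2.84
Leg 2 (N88°W, 2 km): east 2 sin 272° = -2.00, north 2 cos 272° = 0.07
Current position: (-1.02, 2.91). Target: (6, -9). Remaining: Δeast = 7.02, Δnorth = -11.91.
Bearing = atan2(7.02, -11.91) mod 360° = 149.47°; distance = √((7.02)² + (-11.91)²) = 13.823 km.

149°, 13.8 km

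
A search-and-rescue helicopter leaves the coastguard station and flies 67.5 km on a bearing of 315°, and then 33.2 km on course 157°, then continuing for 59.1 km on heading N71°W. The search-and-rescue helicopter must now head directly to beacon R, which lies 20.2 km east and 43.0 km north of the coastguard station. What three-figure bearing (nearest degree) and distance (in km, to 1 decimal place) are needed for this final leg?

087°, 111.0 km

Leg 1 (315°, 67.5 km): east 67.5 sin 315° = -47.73, north 67.5 cos 315° = 47.73
Leg 2 (157°, 33.2 km): east 33.2 sin 157° = 12.97, north 33.2 cos 157° = -30.56
Leg 3 (N71°W, 59.1 km): east 59.1 sin 289° = -55.88, north 59.1 cos 289° = 19.24
Current position: (-90.64, 36.41). Target: (20.2, 43.0). Remaining: Δeast = 110.84, Δnorth = 6.59.
Bearing = atan2(110.84, 6.59) mod 360° = 86.60°; distance = √((110.84)² + (6.59)²) = 111.033 km.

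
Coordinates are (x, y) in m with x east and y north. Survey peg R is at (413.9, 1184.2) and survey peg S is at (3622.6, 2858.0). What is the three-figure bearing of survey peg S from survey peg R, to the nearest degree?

Δeast = 3622.6 − 413.9 = 3208.70; Δnorth = 2858.0 − 1184.2 = 1673.80.
Bearing = atan2(Δeast, Δnorth) mod 360° = 62.45° ≈ 062°.

062°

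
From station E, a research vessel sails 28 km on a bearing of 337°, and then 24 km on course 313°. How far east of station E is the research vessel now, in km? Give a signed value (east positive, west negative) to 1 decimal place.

Leg 1 (337°, 28 km): east 28 sin 337° = -10.94, north 28 cos 337° = 25.77
Leg 2 (313°, 24 km): east 24 sin 313° = -17.55, north 24 cos 313° = 16.37
Net east component: -28.49 km.

-28.5 km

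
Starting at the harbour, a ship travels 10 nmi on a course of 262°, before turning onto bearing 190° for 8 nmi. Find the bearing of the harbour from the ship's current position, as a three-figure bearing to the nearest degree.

051°

Leg 1 (262°, 10 nmi): east 10 sin 262° = -9.90, north 10 cos 262° = -1.39
Leg 2 (190°, 8 nmi): east 8 sin 190° = -1.39, north 8 cos 190° = -7.88
Net displacement: -11.29 east, -9.27 north. Direction back to start is (11.29, 9.27): bearing = atan2(11.29, 9.27) mod 360° = 50.62° ≈ 051°.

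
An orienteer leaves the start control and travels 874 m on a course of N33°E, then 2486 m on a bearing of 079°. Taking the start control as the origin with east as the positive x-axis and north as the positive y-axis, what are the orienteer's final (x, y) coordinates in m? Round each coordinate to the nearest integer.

Leg 1 (N33°E, 874 m): east 874 sin 33° = 476.01, north 874 cos 33° = 733.00
Leg 2 (079°, 2486 m): east 2486 sin 79° = 2440.33, north 2486 cos 79° = 474.35
Summing: 2916.34 m east, 1207.35 m north → (2916, 1207).

(2916, 1207)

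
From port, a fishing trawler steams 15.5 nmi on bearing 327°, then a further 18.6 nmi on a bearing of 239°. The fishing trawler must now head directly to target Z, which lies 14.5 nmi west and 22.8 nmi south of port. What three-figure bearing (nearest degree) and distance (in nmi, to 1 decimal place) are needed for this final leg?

Leg 1 (327°, 15.5 nmi): east 15.5 sin 327° = -8.44, north 15.5 cos 327° = 13.00
Leg 2 (239°, 18.6 nmi): east 18.6 sin 239° = -15.94, north 18.6 cos 239° = -9.58
Current position: (-24.39, 3.42). Target: (-14.5, -22.8). Remaining: Δeast = 9.89, Δnorth = -26.22.
Bearing = atan2(9.89, -26.22) mod 360° = 159.34°; distance = √((9.89)² + (-26.22)²) = 28.021 nmi.

159°, 28.0 nmi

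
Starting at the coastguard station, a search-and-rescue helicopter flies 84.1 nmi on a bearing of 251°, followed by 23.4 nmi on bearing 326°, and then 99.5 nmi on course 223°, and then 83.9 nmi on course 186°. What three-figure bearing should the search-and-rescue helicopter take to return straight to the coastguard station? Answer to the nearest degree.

046°

Leg 1 (251°, 84.1 nmi): east 84.1 sin 251° = -79.52, north 84.1 cos 251° = -27.38
Leg 2 (326°, 23.4 nmi): east 23.4 sin 326° = -13.09, north 23.4 cos 326° = 19.40
Leg 3 (223°, 99.5 nmi): east 99.5 sin 223° = -67.86, north 99.5 cos 223° = -72.77
Leg 4 (186°, 83.9 nmi): east 83.9 sin 186° = -8.77, north 83.9 cos 186° = -83.44
Net displacement: -169.23 east, -164.19 north. Direction back to start is (169.23, 164.19): bearing = atan2(169.23, 164.19) mod 360° = 45.87° ≈ 046°.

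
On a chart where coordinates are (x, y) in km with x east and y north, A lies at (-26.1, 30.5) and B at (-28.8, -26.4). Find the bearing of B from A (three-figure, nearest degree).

183°

Δeast = -28.8 − -26.1 = -2.70; Δnorth = -26.4 − 30.5 = -56.90.
Bearing = atan2(Δeast, Δnorth) mod 360° = 182.72° ≈ 183°.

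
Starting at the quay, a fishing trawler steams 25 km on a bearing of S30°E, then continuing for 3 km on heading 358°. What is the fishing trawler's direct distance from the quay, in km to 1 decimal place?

22.4 km

Leg 1 (S30°E, 25 km): east 25 sin 150° = 12.50, north 25 cos 150° = -21.65
Leg 2 (358°, 3 km): east 3 sin 358° = -0.10, north 3 cos 358° = 3.00
Net: 12.40 east, -18.65 north. Distance = √((12.40)² + (-18.65)²) = 22.395 km.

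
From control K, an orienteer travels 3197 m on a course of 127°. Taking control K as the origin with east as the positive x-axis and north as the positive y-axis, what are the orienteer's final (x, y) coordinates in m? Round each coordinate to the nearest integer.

(2553, -1924)

Leg 1 (127°, 3197 m): east 3197 sin 127° = 2553.24, north 3197 cos 127° = -1924.00
Summing: 2553.24 m east, -1924.00 m north → (2553, -1924).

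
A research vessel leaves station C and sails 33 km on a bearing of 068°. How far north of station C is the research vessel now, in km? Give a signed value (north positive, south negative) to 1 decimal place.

12.4 km

Leg 1 (068°, 33 km): east 33 sin 68° = 30.60, north 33 cos 68° = 12.36
Net north component: 12.36 km.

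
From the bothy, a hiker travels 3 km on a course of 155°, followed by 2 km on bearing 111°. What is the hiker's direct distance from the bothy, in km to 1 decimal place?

4.7 km

Leg 1 (155°, 3 km): east 3 sin 155° = 1.27, north 3 cos 155° = -2.72
Leg 2 (111°, 2 km): east 2 sin 111° = 1.87, north 2 cos 111° = -0.72
Net: 3.14 east, -3.44 north. Distance = √((3.14)² + (-3.44)²) = 4.651 km.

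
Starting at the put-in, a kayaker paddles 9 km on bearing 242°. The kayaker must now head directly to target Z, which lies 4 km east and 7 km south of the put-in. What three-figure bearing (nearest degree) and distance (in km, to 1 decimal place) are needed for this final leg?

103°, 12.3 km

Leg 1 (242°, 9 km): east 9 sin 242° = -7.95, north 9 cos 242° = -4.23
Current position: (-7.95, -4.23). Target: (4, -7). Remaining: Δeast = 11.95, Δnorth = -2.77.
Bearing = atan2(11.95, -2.77) mod 360° = 103.08°; distance = √((11.95)² + (-2.77)²) = 12.265 km.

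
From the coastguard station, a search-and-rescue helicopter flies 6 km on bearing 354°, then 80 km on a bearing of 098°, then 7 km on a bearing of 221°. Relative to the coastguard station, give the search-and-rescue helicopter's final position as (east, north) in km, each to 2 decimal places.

(74.00, -10.45)

Leg 1 (354°, 6 km): east 6 sin 354° = -0.63, north 6 cos 354° = 5.97
Leg 2 (098°, 80 km): east 80 sin 98° = 79.22, north 80 cos 98° = -11.13
Leg 3 (221°, 7 km): east 7 sin 221° = -4.59, north 7 cos 221° = -5.28
Summing: 74.00 km east, -10.45 km north → (74.00, -10.45).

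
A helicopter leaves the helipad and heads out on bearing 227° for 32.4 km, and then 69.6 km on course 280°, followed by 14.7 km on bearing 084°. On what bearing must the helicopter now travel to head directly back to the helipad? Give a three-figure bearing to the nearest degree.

084°

Leg 1 (227°, 32.4 km): east 32.4 sin 227° = -23.70, north 32.4 cos 227° = -22.10
Leg 2 (280°, 69.6 km): east 69.6 sin 280° = -68.54, north 69.6 cos 280° = 12.09
Leg 3 (084°, 14.7 km): east 14.7 sin 84° = 14.62, north 14.7 cos 84° = 1.54
Net displacement: -77.62 east, -8.47 north. Direction back to start is (77.62, 8.47): bearing = atan2(77.62, 8.47) mod 360° = 83.77° ≈ 084°.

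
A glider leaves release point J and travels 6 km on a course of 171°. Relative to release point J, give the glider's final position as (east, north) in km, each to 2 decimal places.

(0.94, -5.93)

Leg 1 (171°, 6 km): east 6 sin 171° = 0.94, north 6 cos 171° = -5.93
Summing: 0.94 km east, -5.93 km north → (0.94, -5.93).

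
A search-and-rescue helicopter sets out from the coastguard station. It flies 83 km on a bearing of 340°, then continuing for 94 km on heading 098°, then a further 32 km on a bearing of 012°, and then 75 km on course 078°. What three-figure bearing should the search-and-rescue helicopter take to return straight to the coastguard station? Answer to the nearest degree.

232°

Leg 1 (340°, 83 km): east 83 sin 340° = -28.39, north 83 cos 340° = 77.99
Leg 2 (098°, 94 km): east 94 sin 98° = 93.09, north 94 cos 98° = -13.08
Leg 3 (012°, 32 km): east 32 sin 12° = 6.65, north 32 cos 12° = 31.30
Leg 4 (078°, 75 km): east 75 sin 78° = 73.36, north 75 cos 78° = 15.59
Net displacement: 144.71 east, 111.81 north. Direction back to start is (-144.71, -111.81): bearing = atan2(-144.71, -111.81) mod 360° = 232.31° ≈ 232°.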